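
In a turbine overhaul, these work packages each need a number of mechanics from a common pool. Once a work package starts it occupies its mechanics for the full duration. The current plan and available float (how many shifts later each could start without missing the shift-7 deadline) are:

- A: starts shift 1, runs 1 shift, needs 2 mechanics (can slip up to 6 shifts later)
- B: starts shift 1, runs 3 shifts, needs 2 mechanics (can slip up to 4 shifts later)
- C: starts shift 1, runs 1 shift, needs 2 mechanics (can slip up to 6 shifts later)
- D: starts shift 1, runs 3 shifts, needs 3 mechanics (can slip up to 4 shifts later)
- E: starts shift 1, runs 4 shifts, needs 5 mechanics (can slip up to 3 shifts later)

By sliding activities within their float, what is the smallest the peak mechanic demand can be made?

7

Early-start (A@1, B@1, C@1, D@1, E@1) gives peak 14: s1:14  s2:10  s3:10  s4:5  s5:0  s6:0  s7:0.
Shift C→2, E→4.
Schedule A@1, B@1, C@2, D@1, E@4: s1:7  s2:7  s3:5  s4:5  s5:5  s6:5  s7:5 — peak 7.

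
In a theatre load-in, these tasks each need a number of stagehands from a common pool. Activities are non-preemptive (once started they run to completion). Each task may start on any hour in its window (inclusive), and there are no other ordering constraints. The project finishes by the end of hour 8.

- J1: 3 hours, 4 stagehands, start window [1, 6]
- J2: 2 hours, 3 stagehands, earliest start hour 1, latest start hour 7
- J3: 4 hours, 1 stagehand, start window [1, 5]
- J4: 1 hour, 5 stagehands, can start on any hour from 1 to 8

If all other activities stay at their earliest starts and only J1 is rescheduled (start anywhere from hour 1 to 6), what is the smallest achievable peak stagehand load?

9

J1@1: h1:13  h2:8  h3:5  h4:1  h5:0  h6:0  h7:0  h8:0 → peak 13
J1@2: h1:9  h2:8  h3:5  h4:5  h5:0  h6:0  h7:0  h8:0 → peak 9
J1@3: h1:9  h2:4  h3:5  h4:5  h5:4  h6:0  h7:0  h8:0 → peak 9
J1@4: h1:9  h2:4  h3:1  h4:5  h5:4  h6:4  h7:0  h8:0 → peak 9
J1@5: h1:9  h2:4  h3:1  h4:1  h5:4  h6:4  h7:4  h8:0 → peak 9
J1@6: h1:9  h2:4  h3:1  h4:1  h5:0  h6:4  h7:4  h8:4 → peak 9
Best is J1@2, peak 9.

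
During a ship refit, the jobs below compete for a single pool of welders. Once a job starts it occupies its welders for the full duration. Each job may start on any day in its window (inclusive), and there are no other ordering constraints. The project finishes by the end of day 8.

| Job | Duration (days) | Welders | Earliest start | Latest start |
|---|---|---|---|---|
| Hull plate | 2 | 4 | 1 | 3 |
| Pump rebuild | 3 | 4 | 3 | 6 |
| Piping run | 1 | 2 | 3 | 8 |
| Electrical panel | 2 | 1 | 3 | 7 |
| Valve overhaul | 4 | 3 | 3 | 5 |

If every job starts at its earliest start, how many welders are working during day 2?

4

At early start, day 2 has: Hull plate.
Demand: 4 = 4.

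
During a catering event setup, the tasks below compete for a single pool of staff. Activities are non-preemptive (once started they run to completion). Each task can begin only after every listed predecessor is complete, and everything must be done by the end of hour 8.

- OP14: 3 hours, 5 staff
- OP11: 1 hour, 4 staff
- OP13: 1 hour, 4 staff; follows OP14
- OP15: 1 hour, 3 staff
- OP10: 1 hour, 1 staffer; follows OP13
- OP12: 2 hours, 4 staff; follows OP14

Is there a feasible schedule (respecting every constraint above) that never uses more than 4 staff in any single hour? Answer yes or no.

Total staffer-hours = 35; over 8 hours the average is 35/8 > 4, so some hour must exceed 4.

no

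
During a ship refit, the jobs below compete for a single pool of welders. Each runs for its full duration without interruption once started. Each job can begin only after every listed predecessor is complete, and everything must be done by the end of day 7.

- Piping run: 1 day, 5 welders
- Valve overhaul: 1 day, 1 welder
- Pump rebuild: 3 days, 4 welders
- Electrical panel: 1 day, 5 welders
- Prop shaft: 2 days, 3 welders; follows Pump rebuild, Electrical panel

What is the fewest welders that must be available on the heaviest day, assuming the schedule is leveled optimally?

Early-start (Piping run@1, Valve overhaul@1, Pump rebuild@1, Electrical panel@1, Prop shaft@4) gives peak 15: d1:15  d2:4  d3:4  d4:3  d5:3  d6:0  d7:0.
Shift Valve overhaul→2, Pump rebuild→2, Electrical panel→5, Prop shaft→6.
Schedule Piping run@1, Valve overhaul@2, Pump rebuild@2, Electrical panel@5, Prop shaft@6: d1:5  d2:5  d3:4  d4:4  d5:5  d6:3  d7:3 — peak 5.
Total welder-days = 29 over 7 days ⇒ peak ≥ ⌈29/7⌉ = 5, so 5 is optimal.

5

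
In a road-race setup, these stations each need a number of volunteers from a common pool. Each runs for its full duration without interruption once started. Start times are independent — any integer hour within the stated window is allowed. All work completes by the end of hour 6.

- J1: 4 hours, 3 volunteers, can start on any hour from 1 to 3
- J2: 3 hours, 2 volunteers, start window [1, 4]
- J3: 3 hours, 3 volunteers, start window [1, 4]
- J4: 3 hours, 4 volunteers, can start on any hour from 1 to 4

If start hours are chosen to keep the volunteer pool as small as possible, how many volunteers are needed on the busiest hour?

8

Early-start (J1@1, J2@1, J3@1, J4@1) gives peak 12: h1:12  h2:12  h3:12  h4:3  h5:0  h6:0.
Shift J4→4.
Schedule J1@1, J2@1, J3@1, J4@4: h1:8  h2:8  h3:8  h4:7  h5:4  h6:4 — peak 8.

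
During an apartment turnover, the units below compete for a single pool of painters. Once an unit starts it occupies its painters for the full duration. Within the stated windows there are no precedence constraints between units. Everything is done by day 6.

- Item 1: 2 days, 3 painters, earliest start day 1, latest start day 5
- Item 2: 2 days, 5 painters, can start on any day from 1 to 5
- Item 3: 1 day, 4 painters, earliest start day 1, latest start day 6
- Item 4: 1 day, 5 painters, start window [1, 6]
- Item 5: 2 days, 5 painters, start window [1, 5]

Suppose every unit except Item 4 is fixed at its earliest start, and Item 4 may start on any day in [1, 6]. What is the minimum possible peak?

Item 4@1: d1:22  d2:13  d3:0  d4:0  d5:0  d6:0 → peak 22
Item 4@2: d1:17  d2:18  d3:0  d4:0  d5:0  d6:0 → peak 18
Item 4@3: d1:17  d2:13  d3:5  d4:0  d5:0  d6:0 → peak 17
Item 4@4: d1:17  d2:13  d3:0  d4:5  d5:0  d6:0 → peak 17
Item 4@5: d1:17  d2:13  d3:0  d4:0  d5:5  d6:0 → peak 17
Item 4@6: d1:17  d2:13  d3:0  d4:0  d5:0  d6:5 → peak 17
Best is Item 4@3, peak 17.

17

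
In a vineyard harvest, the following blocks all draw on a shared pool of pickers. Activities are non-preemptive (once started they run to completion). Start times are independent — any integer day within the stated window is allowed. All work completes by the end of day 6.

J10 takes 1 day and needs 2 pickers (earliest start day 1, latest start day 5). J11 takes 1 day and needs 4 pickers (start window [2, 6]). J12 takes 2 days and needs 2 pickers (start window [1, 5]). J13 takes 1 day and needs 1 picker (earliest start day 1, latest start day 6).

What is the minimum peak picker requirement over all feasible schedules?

4

Early-start (J10@1, J11@2, J12@1, J13@1) gives peak 6: d1:5  d2:6  d3:0  d4:0  d5:0  d6:0.
Shift J12→3.
Schedule J10@1, J11@2, J12@3, J13@1: d1:3  d2:4  d3:2  d4:2  d5:0  d6:0 — peak 4.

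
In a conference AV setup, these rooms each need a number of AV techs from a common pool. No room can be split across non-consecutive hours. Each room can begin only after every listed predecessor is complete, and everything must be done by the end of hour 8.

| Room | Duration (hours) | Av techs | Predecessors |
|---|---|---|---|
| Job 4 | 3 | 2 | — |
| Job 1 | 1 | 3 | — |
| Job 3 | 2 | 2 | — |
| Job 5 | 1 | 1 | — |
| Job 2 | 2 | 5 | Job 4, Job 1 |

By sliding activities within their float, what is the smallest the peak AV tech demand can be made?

5

Early-start (Job 4@1, Job 1@1, Job 3@1, Job 5@1, Job 2@4) gives peak 8: h1:8  h2:4  h3:2  h4:5  h5:5  h6:0  h7:0  h8:0.
Shift Job 3→2, Job 5→2.
Schedule Job 4@1, Job 1@1, Job 3@2, Job 5@2, Job 2@4: h1:5  h2:5  h3:4  h4:5  h5:5  h6:0  h7:0  h8:0 — peak 5.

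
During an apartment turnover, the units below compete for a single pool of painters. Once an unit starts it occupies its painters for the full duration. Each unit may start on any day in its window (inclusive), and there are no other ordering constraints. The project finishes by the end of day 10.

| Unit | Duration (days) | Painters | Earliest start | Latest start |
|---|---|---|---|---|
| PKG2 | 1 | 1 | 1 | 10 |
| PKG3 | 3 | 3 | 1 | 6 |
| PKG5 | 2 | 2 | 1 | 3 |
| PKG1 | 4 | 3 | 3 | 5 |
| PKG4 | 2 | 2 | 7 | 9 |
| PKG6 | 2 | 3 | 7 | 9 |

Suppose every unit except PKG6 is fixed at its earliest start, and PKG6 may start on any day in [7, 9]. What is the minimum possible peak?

PKG6@7: d1:6  d2:5  d3:6  d4:3  d5:3  d6:3  d7:5  d8:5  d9:0  d10:0 → peak 6
PKG6@8: d1:6  d2:5  d3:6  d4:3  d5:3  d6:3  d7:2  d8:5  d9:3  d10:0 → peak 6
PKG6@9: d1:6  d2:5  d3:6  d4:3  d5:3  d6:3  d7:2  d8:2  d9:3  d10:3 → peak 6
Best is PKG6@7, peak 6.

6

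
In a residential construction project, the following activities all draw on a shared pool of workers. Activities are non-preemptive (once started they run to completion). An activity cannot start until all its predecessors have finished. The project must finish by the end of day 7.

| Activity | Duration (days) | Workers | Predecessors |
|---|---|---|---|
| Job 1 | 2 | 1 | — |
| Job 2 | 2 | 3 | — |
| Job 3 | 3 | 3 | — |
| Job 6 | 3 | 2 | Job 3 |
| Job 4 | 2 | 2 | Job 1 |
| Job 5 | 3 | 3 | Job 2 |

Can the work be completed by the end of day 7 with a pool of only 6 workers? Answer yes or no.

yes

Schedule Job 1@4, Job 2@1, Job 3@1, Job 6@4, Job 4@6, Job 5@3: d1:6  d2:6  d3:6  d4:6  d5:6  d6:4  d7:2 — peak 6 ≤ 6.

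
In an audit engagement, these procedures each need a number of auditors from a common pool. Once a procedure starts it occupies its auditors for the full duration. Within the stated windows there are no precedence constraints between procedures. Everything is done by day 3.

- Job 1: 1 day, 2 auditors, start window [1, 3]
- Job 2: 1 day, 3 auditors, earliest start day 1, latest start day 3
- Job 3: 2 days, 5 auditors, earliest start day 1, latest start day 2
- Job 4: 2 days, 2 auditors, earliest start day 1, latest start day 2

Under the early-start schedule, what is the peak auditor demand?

12

Early-start schedule: Job 1@1, Job 2@1, Job 3@1, Job 4@1.
Load per day: day 1: 12, day 2: 7, day 3: 0.
Peak is 12.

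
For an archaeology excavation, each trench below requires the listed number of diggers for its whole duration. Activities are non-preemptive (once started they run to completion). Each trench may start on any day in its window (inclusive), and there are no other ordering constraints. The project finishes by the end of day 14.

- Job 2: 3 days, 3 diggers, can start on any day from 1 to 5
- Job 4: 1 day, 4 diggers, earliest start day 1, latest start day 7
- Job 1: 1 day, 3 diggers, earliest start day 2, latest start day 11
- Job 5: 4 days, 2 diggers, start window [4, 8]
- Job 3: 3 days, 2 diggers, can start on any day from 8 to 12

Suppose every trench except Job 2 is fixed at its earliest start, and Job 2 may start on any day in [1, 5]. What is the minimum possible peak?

Job 2@1: d1:7  d2:6  d3:3  d4:2  d5:2  d6:2  d7:2  d8:2  d9:2  d10:2  d11:0  d12:0  d13:0  d14:0 → peak 7
Job 2@2: d1:4  d2:6  d3:3  d4:5  d5:2  d6:2  d7:2  d8:2  d9:2  d10:2  d11:0  d12:0  d13:0  d14:0 → peak 6
Job 2@3: d1:4  d2:3  d3:3  d4:5  d5:5  d6:2  d7:2  d8:2  d9:2  d10:2  d11:0  d12:0  d13:0  d14:0 → peak 5
Job 2@4: d1:4  d2:3  d3:0  d4:5  d5:5  d6:5  d7:2  d8:2  d9:2  d10:2  d11:0  d12:0  d13:0  d14:0 → peak 5
Job 2@5: d1:4  d2:3  d3:0  d4:2  d5:5  d6:5  d7:5  d8:2  d9:2  d10:2  d11:0  d12:0  d13:0  d14:0 → peak 5
Best is Job 2@3, peak 5.

5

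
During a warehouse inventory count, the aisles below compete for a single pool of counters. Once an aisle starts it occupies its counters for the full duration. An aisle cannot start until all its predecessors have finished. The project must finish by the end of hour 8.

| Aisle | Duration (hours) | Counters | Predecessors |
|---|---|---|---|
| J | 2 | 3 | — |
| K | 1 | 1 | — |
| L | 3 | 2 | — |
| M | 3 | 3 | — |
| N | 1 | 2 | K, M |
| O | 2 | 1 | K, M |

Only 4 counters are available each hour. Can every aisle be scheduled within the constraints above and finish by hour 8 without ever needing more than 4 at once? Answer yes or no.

yes

Schedule J@1, K@1, L@6, M@3, N@6, O@7: h1:4  h2:3  h3:3  h4:3  h5:3  h6:4  h7:3  h8:3 — peak 4 ≤ 4.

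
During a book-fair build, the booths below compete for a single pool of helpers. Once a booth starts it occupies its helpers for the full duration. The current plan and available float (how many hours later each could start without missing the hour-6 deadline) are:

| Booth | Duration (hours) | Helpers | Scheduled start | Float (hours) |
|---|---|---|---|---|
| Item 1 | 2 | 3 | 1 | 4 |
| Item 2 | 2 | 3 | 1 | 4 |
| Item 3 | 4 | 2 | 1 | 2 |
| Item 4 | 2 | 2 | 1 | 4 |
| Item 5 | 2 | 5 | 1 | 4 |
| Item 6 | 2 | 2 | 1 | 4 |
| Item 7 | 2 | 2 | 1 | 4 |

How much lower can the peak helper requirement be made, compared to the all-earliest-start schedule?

12

Early-start peak: h1:19  h2:19  h3:2  h4:2  h5:0  h6:0 ⇒ 19.
Leveled (Item 1@1, Item 2@3, Item 3@1, Item 4@1, Item 5@5, Item 6@3, Item 7@5): h1:7  h2:7  h3:7  h4:7  h5:7  h6:7 ⇒ 7.
Reduction 19 − 7 = 12.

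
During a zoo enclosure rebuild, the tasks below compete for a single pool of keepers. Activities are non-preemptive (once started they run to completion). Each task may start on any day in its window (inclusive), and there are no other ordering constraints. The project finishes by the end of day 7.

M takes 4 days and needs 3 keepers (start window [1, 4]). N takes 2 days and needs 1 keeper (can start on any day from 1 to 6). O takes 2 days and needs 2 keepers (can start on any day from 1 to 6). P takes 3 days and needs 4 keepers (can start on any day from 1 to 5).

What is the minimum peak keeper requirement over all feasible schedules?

Early-start (M@1, N@1, O@1, P@1) gives peak 10: d1:10  d2:10  d3:7  d4:3  d5:0  d6:0  d7:0.
Shift O→3, P→5.
Schedule M@1, N@1, O@3, P@5: d1:4  d2:4  d3:5  d4:5  d5:4  d6:4  d7:4 — peak 5.
Total keeper-days = 30 over 7 days ⇒ peak ≥ ⌈30/7⌉ = 5, so 5 is optimal.

5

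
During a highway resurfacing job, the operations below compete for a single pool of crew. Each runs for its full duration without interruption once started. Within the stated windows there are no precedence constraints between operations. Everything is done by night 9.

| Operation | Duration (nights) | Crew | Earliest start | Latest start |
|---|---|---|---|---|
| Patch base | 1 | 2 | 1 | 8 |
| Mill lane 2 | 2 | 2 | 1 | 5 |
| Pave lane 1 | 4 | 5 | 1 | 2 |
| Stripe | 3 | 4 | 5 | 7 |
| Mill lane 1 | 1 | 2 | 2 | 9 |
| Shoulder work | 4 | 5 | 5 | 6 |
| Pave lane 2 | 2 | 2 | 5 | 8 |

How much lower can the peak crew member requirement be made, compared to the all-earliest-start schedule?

2

Early-start peak: n1:9  n2:9  n3:5  n4:5  n5:11  n6:11  n7:9  n8:5  n9:0 ⇒ 11.
Leveled (Patch base@1, Mill lane 2@1, Pave lane 1@1, Stripe@5, Mill lane 1@2, Shoulder work@5, Pave lane 2@8): n1:9  n2:9  n3:5  n4:5  n5:9  n6:9  n7:9  n8:7  n9:2 ⇒ 9.
Reduction 11 − 9 = 2.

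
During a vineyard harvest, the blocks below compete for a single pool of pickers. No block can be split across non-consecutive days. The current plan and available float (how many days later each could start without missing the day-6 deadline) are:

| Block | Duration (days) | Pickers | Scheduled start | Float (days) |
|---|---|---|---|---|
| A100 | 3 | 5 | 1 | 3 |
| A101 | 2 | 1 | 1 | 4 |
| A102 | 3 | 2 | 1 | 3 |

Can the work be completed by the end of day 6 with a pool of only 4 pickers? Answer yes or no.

The minimum achievable peak is 5; 4 < 5, so no feasible schedule stays within the cap.

no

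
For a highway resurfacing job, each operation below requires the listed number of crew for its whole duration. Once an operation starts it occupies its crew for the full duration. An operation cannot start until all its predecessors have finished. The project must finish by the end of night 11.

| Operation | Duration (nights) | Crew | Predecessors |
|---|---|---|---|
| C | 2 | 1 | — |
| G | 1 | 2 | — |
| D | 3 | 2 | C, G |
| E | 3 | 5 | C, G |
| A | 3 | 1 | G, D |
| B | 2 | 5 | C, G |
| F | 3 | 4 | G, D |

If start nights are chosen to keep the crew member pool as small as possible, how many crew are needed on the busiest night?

7

Early-start (C@1, G@1, D@3, E@3, A@6, B@3, F@6) gives peak 12: n1:3  n2:1  n3:12  n4:12  n5:7  n6:5  n7:5  n8:5  n9:0  n10:0  n11:0.
Shift B→6, F→8.
Schedule C@1, G@1, D@3, E@3, A@6, B@6, F@8: n1:3  n2:1  n3:7  n4:7  n5:7  n6:6  n7:6  n8:5  n9:4  n10:4  n11:0 — peak 7.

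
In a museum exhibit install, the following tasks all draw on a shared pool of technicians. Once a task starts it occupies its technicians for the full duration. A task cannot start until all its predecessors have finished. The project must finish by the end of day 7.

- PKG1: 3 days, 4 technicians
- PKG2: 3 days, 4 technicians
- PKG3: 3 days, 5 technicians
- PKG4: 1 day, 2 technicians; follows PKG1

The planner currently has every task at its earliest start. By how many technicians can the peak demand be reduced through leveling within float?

Early-start peak: d1:13  d2:13  d3:13  d4:2  d5:0  d6:0  d7:0 ⇒ 13.
Leveled (PKG1@1, PKG2@1, PKG3@4, PKG4@4): d1:8  d2:8  d3:8  d4:7  d5:5  d6:5  d7:0 ⇒ 8.
Reduction 13 − 8 = 5.

5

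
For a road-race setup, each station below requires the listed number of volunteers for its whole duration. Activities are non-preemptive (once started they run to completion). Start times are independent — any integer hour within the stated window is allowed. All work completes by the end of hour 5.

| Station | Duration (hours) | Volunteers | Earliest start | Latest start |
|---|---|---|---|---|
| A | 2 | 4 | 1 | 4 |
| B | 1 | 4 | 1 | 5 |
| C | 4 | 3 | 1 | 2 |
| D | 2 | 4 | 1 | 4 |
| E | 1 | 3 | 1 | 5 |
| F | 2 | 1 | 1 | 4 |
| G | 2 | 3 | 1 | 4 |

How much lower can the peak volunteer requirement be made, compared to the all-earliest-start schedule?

Early-start peak: h1:22  h2:15  h3:3  h4:3  h5:0 ⇒ 22.
Leveled (A@1, B@1, C@2, D@3, E@3, F@1, G@4): h1:9  h2:8  h3:10  h4:10  h5:6 ⇒ 10.
Reduction 22 − 10 = 12.

12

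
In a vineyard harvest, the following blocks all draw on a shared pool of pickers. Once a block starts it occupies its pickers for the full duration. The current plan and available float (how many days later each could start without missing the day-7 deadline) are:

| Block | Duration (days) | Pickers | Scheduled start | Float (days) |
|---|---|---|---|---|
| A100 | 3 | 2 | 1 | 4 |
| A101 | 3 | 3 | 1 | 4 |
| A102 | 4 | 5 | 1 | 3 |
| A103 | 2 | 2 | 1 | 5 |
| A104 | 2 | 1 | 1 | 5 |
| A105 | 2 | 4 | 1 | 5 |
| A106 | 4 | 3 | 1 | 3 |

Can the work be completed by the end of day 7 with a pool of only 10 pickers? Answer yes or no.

yes

Schedule A100@1, A101@1, A102@1, A103@4, A104@5, A105@5, A106@4: d1:10  d2:10  d3:10  d4:10  d5:10  d6:8  d7:3 — peak 10 ≤ 10.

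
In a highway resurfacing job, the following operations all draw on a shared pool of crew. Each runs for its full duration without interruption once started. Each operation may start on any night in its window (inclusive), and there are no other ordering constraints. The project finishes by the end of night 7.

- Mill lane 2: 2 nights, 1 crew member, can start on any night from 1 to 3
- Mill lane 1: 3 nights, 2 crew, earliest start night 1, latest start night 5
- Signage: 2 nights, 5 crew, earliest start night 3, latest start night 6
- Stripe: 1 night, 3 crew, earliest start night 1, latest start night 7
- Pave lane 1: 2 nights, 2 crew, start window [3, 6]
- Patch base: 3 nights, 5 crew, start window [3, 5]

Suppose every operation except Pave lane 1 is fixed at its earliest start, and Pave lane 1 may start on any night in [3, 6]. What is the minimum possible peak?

Pave lane 1@3: n1:6  n2:3  n3:14  n4:12  n5:5  n6:0  n7:0 → peak 14
Pave lane 1@4: n1:6  n2:3  n3:12  n4:12  n5:7  n6:0  n7:0 → peak 12
Pave lane 1@5: n1:6  n2:3  n3:12  n4:10  n5:7  n6:2  n7:0 → peak 12
Pave lane 1@6: n1:6  n2:3  n3:12  n4:10  n5:5  n6:2  n7:2 → peak 12
Best is Pave lane 1@4, peak 12.

12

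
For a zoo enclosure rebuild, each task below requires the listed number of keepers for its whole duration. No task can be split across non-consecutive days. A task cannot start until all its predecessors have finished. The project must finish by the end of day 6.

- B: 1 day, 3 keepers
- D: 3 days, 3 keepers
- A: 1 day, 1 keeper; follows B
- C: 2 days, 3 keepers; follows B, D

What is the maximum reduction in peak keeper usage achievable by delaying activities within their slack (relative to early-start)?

2

Early-start peak: d1:6  d2:4  d3:3  d4:3  d5:3  d6:0 ⇒ 6.
Leveled (B@1, D@2, A@2, C@5): d1:3  d2:4  d3:3  d4:3  d5:3  d6:3 ⇒ 4.
Reduction 6 − 4 = 2.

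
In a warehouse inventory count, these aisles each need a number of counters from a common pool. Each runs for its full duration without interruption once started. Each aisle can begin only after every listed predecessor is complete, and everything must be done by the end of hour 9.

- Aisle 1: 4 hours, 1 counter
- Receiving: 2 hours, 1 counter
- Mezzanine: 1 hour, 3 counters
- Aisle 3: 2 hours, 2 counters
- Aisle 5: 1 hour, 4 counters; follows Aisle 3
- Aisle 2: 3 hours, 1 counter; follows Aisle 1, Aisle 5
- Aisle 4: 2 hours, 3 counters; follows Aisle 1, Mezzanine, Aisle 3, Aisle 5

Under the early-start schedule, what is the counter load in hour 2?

4

At early start, hour 2 has: Aisle 1, Receiving, Aisle 3.
Demand: 1 + 1 + 2 = 4.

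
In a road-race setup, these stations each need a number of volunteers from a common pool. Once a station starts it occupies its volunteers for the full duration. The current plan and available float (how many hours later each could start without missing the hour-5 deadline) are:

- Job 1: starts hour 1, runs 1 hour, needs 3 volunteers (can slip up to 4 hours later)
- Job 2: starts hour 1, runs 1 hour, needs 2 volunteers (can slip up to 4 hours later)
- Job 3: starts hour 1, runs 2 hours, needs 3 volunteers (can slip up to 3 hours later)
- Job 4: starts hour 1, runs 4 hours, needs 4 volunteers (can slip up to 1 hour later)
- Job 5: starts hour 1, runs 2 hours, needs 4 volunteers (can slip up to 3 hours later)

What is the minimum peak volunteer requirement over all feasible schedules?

8

Early-start (Job 1@1, Job 2@1, Job 3@1, Job 4@1, Job 5@1) gives peak 16: h1:16  h2:11  h3:4  h4:4  h5:0.
Shift Job 4→2, Job 5→3.
Schedule Job 1@1, Job 2@1, Job 3@1, Job 4@2, Job 5@3: h1:8  h2:7  h3:8  h4:8  h5:4 — peak 8.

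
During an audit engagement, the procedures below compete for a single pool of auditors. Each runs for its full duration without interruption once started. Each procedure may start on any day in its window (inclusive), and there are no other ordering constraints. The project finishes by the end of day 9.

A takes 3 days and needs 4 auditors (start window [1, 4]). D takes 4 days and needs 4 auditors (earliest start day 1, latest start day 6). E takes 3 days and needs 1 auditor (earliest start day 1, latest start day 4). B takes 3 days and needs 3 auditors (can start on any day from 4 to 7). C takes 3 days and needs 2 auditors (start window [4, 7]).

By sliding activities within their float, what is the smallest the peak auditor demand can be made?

Early-start (A@1, D@1, E@1, B@4, C@4) gives peak 9: d1:9  d2:9  d3:9  d4:9  d5:5  d6:5  d7:0  d8:0  d9:0.
Shift D→4, C→7.
Schedule A@1, D@4, E@1, B@4, C@7: d1:5  d2:5  d3:5  d4:7  d5:7  d6:7  d7:6  d8:2  d9:2 — peak 7.

7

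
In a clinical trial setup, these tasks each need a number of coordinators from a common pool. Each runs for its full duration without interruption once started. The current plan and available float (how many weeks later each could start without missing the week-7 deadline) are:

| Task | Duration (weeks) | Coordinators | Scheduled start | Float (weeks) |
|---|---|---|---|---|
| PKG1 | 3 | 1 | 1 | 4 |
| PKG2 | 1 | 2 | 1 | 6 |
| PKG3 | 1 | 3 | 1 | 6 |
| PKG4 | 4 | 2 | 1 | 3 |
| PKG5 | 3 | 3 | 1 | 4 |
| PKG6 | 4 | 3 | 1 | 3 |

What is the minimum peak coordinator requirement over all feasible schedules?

Early-start (PKG1@1, PKG2@1, PKG3@1, PKG4@1, PKG5@1, PKG6@1) gives peak 14: w1:14  w2:9  w3:9  w4:5  w5:0  w6:0  w7:0.
Shift PKG3→2, PKG5→5, PKG6→3.
Schedule PKG1@1, PKG2@1, PKG3@2, PKG4@1, PKG5@5, PKG6@3: w1:5  w2:6  w3:6  w4:5  w5:6  w6:6  w7:3 — peak 6.
Total coordinator-weeks = 37 over 7 weeks ⇒ peak ≥ ⌈37/7⌉ = 6, so 6 is optimal.

6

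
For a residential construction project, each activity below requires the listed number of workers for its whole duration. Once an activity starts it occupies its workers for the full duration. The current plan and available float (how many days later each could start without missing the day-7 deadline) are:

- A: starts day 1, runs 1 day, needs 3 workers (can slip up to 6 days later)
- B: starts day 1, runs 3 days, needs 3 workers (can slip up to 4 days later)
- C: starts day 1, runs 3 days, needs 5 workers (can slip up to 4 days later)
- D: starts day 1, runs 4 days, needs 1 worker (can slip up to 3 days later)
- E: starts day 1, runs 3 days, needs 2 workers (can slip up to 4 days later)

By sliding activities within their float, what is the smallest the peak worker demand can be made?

Early-start (A@1, B@1, C@1, D@1, E@1) gives peak 14: d1:14  d2:11  d3:11  d4:1  d5:0  d6:0  d7:0.
Shift C→5, D→2, E→2.
Schedule A@1, B@1, C@5, D@2, E@2: d1:6  d2:6  d3:6  d4:3  d5:6  d6:5  d7:5 — peak 6.
Total worker-days = 37 over 7 days ⇒ peak ≥ ⌈37/7⌉ = 6, so 6 is optimal.

6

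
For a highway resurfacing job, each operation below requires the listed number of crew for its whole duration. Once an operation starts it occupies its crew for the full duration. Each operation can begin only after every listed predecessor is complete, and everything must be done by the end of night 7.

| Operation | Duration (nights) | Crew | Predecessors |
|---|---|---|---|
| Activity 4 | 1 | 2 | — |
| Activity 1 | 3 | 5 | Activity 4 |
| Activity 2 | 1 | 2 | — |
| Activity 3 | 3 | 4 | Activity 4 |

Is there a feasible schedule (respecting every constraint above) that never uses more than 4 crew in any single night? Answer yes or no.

Total crew member-nights = 31; over 7 nights the average is 31/7 > 4, so some night must exceed 4.

no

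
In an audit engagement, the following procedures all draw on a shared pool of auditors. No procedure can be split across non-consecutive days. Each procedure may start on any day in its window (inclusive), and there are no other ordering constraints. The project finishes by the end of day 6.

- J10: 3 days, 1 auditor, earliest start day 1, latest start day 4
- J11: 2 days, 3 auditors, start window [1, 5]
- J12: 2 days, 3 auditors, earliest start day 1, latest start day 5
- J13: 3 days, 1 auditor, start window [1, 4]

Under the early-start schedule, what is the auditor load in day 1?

8

At early start, day 1 has: J10, J11, J12, J13.
Demand: 1 + 3 + 3 + 1 = 8.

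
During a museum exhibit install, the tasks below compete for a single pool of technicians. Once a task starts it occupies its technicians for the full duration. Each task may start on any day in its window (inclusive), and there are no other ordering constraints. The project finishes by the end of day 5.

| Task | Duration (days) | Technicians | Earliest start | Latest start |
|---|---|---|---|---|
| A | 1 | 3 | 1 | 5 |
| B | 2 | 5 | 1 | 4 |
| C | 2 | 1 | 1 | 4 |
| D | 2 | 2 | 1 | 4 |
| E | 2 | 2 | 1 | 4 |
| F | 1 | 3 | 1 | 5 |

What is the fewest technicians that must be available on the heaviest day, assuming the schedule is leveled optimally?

6

Early-start (A@1, B@1, C@1, D@1, E@1, F@1) gives peak 16: d1:16  d2:10  d3:0  d4:0  d5:0.
Shift B→2, C→2, D→4, E→4.
Schedule A@1, B@2, C@2, D@4, E@4, F@1: d1:6  d2:6  d3:6  d4:4  d5:4 — peak 6.
Total technician-days = 26 over 5 days ⇒ peak ≥ ⌈26/5⌉ = 6, so 6 is optimal.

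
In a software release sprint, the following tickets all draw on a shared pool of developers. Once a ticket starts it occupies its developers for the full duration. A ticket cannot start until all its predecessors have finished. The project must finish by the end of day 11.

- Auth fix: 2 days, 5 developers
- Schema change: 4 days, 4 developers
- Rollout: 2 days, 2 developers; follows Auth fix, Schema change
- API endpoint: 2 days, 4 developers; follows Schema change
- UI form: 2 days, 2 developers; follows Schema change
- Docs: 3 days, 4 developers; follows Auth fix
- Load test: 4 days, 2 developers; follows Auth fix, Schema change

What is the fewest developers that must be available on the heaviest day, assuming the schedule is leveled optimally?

8

Early-start (Auth fix@1, Schema change@1, Rollout@5, API endpoint@5, UI form@5, Docs@3, Load test@5) gives peak 14: d1:9  d2:9  d3:8  d4:8  d5:14  d6:10  d7:2  d8:2  d9:0  d10:0  d11:0.
Shift Schema change→3, Rollout→7, API endpoint→7, UI form→9, Load test→7.
Schedule Auth fix@1, Schema change@3, Rollout@7, API endpoint@7, UI form@9, Docs@3, Load test@7: d1:5  d2:5  d3:8  d4:8  d5:8  d6:4  d7:8  d8:8  d9:4  d10:4  d11:0 — peak 8.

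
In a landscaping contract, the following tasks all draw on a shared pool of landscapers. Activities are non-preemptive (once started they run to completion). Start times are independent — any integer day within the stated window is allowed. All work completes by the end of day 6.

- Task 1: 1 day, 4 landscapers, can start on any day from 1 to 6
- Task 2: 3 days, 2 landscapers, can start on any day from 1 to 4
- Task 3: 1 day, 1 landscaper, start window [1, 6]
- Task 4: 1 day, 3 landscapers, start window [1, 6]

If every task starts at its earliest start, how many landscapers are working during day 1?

At early start, day 1 has: Task 1, Task 2, Task 3, Task 4.
Demand: 4 + 2 + 1 + 3 = 10.

10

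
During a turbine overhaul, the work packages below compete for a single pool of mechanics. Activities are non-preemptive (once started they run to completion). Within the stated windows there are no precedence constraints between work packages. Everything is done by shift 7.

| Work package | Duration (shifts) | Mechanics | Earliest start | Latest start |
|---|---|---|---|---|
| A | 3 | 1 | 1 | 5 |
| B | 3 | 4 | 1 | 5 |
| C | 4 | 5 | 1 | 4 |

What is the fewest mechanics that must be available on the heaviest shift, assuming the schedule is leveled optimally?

Early-start (A@1, B@1, C@1) gives peak 10: s1:10  s2:10  s3:10  s4:5  s5:0  s6:0  s7:0.
Shift C→4.
Schedule A@1, B@1, C@4: s1:5  s2:5  s3:5  s4:5  s5:5  s6:5  s7:5 — peak 5.
Total mechanic-shifts = 35 over 7 shifts ⇒ peak ≥ ⌈35/7⌉ = 5, so 5 is optimal.

5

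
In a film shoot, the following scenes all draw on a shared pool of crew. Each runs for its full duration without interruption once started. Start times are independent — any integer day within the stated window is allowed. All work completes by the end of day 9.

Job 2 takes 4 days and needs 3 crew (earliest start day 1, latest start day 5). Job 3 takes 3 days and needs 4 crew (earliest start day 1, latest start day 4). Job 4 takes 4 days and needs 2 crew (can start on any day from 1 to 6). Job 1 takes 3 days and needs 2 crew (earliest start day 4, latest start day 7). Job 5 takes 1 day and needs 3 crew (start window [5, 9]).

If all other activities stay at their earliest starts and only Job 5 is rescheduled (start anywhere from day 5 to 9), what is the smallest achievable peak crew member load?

Job 5@5: d1:9  d2:9  d3:9  d4:7  d5:5  d6:2  d7:0  d8:0  d9:0 → peak 9
Job 5@6: d1:9  d2:9  d3:9  d4:7  d5:2  d6:5  d7:0  d8:0  d9:0 → peak 9
Job 5@7: d1:9  d2:9  d3:9  d4:7  d5:2  d6:2  d7:3  d8:0  d9:0 → peak 9
Job 5@8: d1:9  d2:9  d3:9  d4:7  d5:2  d6:2  d7:0  d8:3  d9:0 → peak 9
Job 5@9: d1:9  d2:9  d3:9  d4:7  d5:2  d6:2  d7:0  d8:0  d9:3 → peak 9
Best is Job 5@5, peak 9.

9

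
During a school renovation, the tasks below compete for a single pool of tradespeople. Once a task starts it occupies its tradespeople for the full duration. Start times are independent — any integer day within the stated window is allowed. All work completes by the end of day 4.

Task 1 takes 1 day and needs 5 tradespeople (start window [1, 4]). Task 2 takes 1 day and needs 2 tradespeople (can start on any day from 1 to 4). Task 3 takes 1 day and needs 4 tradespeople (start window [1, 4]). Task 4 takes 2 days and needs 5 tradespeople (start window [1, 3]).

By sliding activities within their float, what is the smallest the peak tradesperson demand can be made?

6

Early-start (Task 1@1, Task 2@1, Task 3@1, Task 4@1) gives peak 16: d1:16  d2:5  d3:0  d4:0.
Shift Task 2→2, Task 3→2, Task 4→3.
Schedule Task 1@1, Task 2@2, Task 3@2, Task 4@3: d1:5  d2:6  d3:5  d4:5 — peak 6.
Total tradesperson-days = 21 over 4 days ⇒ peak ≥ ⌈21/4⌉ = 6, so 6 is optimal.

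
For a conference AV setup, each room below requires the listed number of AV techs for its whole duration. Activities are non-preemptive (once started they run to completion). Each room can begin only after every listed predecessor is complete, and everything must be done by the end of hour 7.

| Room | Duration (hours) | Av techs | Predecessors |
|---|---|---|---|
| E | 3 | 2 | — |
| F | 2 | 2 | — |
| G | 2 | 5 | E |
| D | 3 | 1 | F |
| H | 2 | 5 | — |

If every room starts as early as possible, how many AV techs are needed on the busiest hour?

Early-start schedule: E@1, F@1, G@4, D@3, H@1.
Load per hour: hour 1: 9, hour 2: 9, hour 3: 3, hour 4: 6, hour 5: 6, hour 6: 0, hour 7: 0.
Peak is 9.

9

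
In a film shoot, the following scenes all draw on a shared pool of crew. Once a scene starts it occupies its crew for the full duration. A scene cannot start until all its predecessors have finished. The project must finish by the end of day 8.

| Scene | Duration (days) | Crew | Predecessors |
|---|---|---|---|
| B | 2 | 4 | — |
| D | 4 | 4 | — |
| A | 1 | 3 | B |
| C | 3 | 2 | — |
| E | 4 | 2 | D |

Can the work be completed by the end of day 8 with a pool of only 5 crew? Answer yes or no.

Total crew member-days = 41; over 8 days the average is 41/8 > 5, so some day must exceed 5.

no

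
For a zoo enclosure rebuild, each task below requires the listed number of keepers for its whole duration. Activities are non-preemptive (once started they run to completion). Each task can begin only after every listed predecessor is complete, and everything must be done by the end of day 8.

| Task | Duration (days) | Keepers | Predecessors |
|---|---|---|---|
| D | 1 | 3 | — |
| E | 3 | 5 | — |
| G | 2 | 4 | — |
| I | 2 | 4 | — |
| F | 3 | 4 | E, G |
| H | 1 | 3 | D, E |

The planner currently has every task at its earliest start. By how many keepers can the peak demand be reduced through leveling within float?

8

Early-start peak: d1:16  d2:13  d3:5  d4:7  d5:4  d6:4  d7:0  d8:0 ⇒ 16.
Leveled (D@1, E@1, G@4, I@4, F@6, H@6): d1:8  d2:5  d3:5  d4:8  d5:8  d6:7  d7:4  d8:4 ⇒ 8.
Reduction 16 − 8 = 8.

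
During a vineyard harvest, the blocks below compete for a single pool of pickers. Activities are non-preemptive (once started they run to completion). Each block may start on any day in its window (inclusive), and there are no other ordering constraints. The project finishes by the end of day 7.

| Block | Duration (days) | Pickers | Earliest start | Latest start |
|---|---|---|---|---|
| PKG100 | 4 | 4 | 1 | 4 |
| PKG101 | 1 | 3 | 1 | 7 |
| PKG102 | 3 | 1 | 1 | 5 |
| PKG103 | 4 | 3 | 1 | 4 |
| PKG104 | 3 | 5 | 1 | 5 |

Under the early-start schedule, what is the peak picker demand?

Early-start schedule: PKG100@1, PKG101@1, PKG102@1, PKG103@1, PKG104@1.
Load per day: day 1: 16, day 2: 13, day 3: 13, day 4: 7, day 5: 0, day 6: 0, day 7: 0.
Peak is 16.

16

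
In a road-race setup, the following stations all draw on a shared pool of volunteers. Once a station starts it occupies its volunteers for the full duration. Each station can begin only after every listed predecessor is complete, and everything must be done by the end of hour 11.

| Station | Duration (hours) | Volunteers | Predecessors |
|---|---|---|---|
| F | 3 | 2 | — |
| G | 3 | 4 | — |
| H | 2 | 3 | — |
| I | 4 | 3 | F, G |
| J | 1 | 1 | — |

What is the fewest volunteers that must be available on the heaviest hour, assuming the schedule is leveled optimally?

Early-start (F@1, G@1, H@1, I@4, J@1) gives peak 10: h1:10  h2:9  h3:6  h4:3  h5:3  h6:3  h7:3  h8:0  h9:0  h10:0  h11:0.
Shift G→4, I→7, J→3.
Schedule F@1, G@4, H@1, I@7, J@3: h1:5  h2:5  h3:3  h4:4  h5:4  h6:4  h7:3  h8:3  h9:3  h10:3  h11:0 — peak 5.

5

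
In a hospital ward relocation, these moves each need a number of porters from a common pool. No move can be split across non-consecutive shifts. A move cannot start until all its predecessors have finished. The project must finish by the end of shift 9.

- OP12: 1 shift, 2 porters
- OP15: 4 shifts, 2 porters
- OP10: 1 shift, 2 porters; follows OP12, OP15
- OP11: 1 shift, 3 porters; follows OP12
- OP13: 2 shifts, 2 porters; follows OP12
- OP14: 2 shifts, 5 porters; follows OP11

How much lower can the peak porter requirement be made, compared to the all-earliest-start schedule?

Early-start peak: s1:4  s2:7  s3:9  s4:7  s5:2  s6:0  s7:0  s8:0  s9:0 ⇒ 9.
Leveled (OP12@1, OP15@1, OP10@5, OP11@2, OP13@3, OP14@6): s1:4  s2:5  s3:4  s4:4  s5:2  s6:5  s7:5  s8:0  s9:0 ⇒ 5.
Reduction 9 − 5 = 4.

4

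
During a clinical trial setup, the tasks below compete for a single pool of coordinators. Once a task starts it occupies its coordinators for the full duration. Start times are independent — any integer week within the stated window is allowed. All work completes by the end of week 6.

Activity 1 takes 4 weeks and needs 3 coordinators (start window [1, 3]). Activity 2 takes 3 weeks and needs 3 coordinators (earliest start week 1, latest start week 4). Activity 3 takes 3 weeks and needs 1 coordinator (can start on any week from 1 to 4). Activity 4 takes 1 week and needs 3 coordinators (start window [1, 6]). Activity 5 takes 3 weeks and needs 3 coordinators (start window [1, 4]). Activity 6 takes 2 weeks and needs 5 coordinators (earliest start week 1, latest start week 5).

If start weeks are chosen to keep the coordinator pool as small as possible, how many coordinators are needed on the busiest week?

9

Early-start (Activity 1@1, Activity 2@1, Activity 3@1, Activity 4@1, Activity 5@1, Activity 6@1) gives peak 18: w1:18  w2:15  w3:10  w4:3  w5:0  w6:0.
Shift Activity 4→4, Activity 5→4, Activity 6→5.
Schedule Activity 1@1, Activity 2@1, Activity 3@1, Activity 4@4, Activity 5@4, Activity 6@5: w1:7  w2:7  w3:7  w4:9  w5:8  w6:8 — peak 9.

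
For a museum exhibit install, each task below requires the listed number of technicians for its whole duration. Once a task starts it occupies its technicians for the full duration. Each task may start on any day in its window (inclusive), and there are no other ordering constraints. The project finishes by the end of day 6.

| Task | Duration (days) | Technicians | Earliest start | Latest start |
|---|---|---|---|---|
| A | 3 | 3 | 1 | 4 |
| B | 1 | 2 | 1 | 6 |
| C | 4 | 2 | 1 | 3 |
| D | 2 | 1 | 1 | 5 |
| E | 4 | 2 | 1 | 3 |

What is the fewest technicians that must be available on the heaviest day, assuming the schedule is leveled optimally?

7

Early-start (A@1, B@1, C@1, D@1, E@1) gives peak 10: d1:10  d2:8  d3:7  d4:4  d5:0  d6:0.
Shift D→4, E→2.
Schedule A@1, B@1, C@1, D@4, E@2: d1:7  d2:7  d3:7  d4:5  d5:3  d6:0 — peak 7.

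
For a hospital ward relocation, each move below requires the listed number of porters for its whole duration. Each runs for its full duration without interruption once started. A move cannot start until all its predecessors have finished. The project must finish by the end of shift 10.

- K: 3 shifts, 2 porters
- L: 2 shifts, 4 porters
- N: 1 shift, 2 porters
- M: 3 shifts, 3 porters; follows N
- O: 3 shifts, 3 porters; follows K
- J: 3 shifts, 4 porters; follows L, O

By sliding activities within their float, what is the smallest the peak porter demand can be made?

Early-start (K@1, L@1, N@1, M@2, O@4, J@7) gives peak 9: s1:8  s2:9  s3:5  s4:6  s5:3  s6:3  s7:4  s8:4  s9:4  s10:0.
Shift N→3, M→4.
Schedule K@1, L@1, N@3, M@4, O@4, J@7: s1:6  s2:6  s3:4  s4:6  s5:6  s6:6  s7:4  s8:4  s9:4  s10:0 — peak 6.

6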